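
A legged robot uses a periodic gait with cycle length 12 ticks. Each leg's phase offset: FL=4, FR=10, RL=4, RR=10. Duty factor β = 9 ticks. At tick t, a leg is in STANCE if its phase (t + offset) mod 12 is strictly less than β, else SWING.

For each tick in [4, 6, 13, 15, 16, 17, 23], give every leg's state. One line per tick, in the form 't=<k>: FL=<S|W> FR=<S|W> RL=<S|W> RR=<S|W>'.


t=4: phase=(8,2,8,2) vs β=9 → FL=S FR=S RL=S RR=S
t=6: phase=(10,4,10,4) vs β=9 → FL=W FR=S RL=W RR=S
t=13: phase=(5,11,5,11) vs β=9 → FL=S FR=W RL=S RR=W
t=15: phase=(7,1,7,1) vs β=9 → FL=S FR=S RL=S RR=S
t=16: phase=(8,2,8,2) vs β=9 → FL=S FR=S RL=S RR=S
t=17: phase=(9,3,9,3) vs β=9 → FL=W FR=S RL=W RR=S
t=23: phase=(3,9,3,9) vs β=9 → FL=S FR=W RL=S RR=W

t=4: FL=S FR=S RL=S RR=S
t=6: FL=W FR=S RL=W RR=S
t=13: FL=S FR=W RL=S RR=W
t=15: FL=S FR=S RL=S RR=S
t=16: FL=S FR=S RL=S RR=S
t=17: FL=W FR=S RL=W RR=S
t=23: FL=S FR=W RL=S RR=W


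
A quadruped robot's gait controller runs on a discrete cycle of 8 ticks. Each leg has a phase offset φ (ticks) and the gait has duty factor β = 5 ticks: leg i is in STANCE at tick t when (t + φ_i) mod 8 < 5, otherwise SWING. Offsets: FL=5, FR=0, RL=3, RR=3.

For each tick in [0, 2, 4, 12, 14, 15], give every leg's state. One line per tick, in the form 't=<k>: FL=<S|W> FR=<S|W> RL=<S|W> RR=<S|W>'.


t=0: phase=(5,0,3,3) vs β=5 → FL=W FR=S RL=S RR=S
t=2: phase=(7,2,5,5) vs β=5 → FL=W FR=S RL=W RR=W
t=4: phase=(1,4,7,7) vs β=5 → FL=S FR=S RL=W RR=W
t=12: phase=(1,4,7,7) vs β=5 → FL=S FR=S RL=W RR=W
t=14: phase=(3,6,1,1) vs β=5 → FL=S FR=W RL=S RR=S
t=15: phase=(4,7,2,2) vs β=5 → FL=S FR=W RL=S RR=S

t=0: FL=W FR=S RL=S RR=S
t=2: FL=W FR=S RL=W RR=W
t=4: FL=S FR=S RL=W RR=W
t=12: FL=S FR=S RL=W RR=W
t=14: FL=S FR=W RL=S RR=S
t=15: FL=S FR=W RL=S RR=S


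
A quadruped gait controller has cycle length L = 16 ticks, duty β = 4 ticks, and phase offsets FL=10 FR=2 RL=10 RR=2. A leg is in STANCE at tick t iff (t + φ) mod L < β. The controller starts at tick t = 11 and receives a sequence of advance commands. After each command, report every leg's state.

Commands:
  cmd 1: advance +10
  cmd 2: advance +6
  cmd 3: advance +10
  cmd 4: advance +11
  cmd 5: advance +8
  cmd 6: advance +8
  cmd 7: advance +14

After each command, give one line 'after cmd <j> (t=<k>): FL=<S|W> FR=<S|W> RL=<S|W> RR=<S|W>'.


start t=11: FL=W FR=W RL=W RR=W
cmd 1: advance +10 → t=21, phase=(15,7,15,7) → FL=W FR=W RL=W RR=W
cmd 2: advance +6 → t=27, phase=(5,13,5,13) → FL=W FR=W RL=W RR=W
cmd 3: advance +10 → t=37, phase=(15,7,15,7) → FL=W FR=W RL=W RR=W
cmd 4: advance +11 → t=48, phase=(10,2,10,2) → FL=W FR=S RL=W RR=S
cmd 5: advance +8 → t=56, phase=(2,10,2,10) → FL=S FR=W RL=S RR=W
cmd 6: advance +8 → t=64, phase=(10,2,10,2) → FL=W FR=S RL=W RR=S
cmd 7: advance +14 → t=78, phase=(8,0,8,0) → FL=W FR=S RL=W RR=S

after cmd 1 (t=21): FL=W FR=W RL=W RR=W
after cmd 2 (t=27): FL=W FR=W RL=W RR=W
after cmd 3 (t=37): FL=W FR=W RL=W RR=W
after cmd 4 (t=48): FL=W FR=S RL=W RR=S
after cmd 5 (t=56): FL=S FR=W RL=S RR=W
after cmd 6 (t=64): FL=W FR=S RL=W RR=S
after cmd 7 (t=78): FL=W FR=S RL=W RR=S


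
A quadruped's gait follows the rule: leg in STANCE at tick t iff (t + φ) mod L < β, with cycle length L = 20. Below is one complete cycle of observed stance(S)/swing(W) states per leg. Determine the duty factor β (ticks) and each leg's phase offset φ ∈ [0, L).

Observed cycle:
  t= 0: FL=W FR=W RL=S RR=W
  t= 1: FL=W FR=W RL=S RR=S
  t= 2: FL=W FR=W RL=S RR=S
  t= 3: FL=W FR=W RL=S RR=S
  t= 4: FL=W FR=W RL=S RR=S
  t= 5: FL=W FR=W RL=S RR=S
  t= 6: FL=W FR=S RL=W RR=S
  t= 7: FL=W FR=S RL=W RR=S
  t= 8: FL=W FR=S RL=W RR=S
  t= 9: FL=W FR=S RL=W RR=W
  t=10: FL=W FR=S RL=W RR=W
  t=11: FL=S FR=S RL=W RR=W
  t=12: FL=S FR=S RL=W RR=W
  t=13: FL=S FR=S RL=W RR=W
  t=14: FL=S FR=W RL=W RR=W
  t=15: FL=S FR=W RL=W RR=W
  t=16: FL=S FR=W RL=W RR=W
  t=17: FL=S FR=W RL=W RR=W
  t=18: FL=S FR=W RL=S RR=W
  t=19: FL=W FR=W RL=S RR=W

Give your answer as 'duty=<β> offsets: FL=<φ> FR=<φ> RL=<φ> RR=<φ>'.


duty β = stance ticks per leg = 8
FL: stance ticks = 8; W→S at t=11 → φ=9
FR: stance ticks = 8; W→S at t=6 → φ=14
RL: stance ticks = 8; W→S at t=18 → φ=2
RR: stance ticks = 8; W→S at t=1 → φ=19

duty=8 offsets: FL=9 FR=14 RL=2 RR=19


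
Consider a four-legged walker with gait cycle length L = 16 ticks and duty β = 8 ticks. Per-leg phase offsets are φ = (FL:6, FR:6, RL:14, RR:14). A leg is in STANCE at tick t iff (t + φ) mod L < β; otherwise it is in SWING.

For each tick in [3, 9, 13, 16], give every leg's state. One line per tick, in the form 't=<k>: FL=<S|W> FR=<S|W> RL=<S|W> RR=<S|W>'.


t=3: phase=(9,9,1,1) vs β=8 → FL=W FR=W RL=S RR=S
t=9: phase=(15,15,7,7) vs β=8 → FL=W FR=W RL=S RR=S
t=13: phase=(3,3,11,11) vs β=8 → FL=S FR=S RL=W RR=W
t=16: phase=(6,6,14,14) vs β=8 → FL=S FR=S RL=W RR=W

t=3: FL=W FR=W RL=S RR=S
t=9: FL=W FR=W RL=S RR=S
t=13: FL=S FR=S RL=W RR=W
t=16: FL=S FR=S RL=W RR=W


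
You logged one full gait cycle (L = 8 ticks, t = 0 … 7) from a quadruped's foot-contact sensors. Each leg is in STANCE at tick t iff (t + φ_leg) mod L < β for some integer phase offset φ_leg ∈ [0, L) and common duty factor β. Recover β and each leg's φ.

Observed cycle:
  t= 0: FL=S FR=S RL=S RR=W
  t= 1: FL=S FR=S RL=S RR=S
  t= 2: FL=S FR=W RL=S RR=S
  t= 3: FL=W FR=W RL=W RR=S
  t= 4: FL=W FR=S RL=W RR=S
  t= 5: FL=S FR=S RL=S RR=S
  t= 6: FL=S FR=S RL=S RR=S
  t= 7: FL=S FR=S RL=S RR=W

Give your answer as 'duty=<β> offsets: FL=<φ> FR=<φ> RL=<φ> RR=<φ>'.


duty β = stance ticks per leg = 6
FL: stance ticks = 6; W→S at t=5 → φ=3
FR: stance ticks = 6; W→S at t=4 → φ=4
RL: stance ticks = 6; W→S at t=5 → φ=3
RR: stance ticks = 6; W→S at t=1 → φ=7

duty=6 offsets: FL=3 FR=4 RL=3 RR=7


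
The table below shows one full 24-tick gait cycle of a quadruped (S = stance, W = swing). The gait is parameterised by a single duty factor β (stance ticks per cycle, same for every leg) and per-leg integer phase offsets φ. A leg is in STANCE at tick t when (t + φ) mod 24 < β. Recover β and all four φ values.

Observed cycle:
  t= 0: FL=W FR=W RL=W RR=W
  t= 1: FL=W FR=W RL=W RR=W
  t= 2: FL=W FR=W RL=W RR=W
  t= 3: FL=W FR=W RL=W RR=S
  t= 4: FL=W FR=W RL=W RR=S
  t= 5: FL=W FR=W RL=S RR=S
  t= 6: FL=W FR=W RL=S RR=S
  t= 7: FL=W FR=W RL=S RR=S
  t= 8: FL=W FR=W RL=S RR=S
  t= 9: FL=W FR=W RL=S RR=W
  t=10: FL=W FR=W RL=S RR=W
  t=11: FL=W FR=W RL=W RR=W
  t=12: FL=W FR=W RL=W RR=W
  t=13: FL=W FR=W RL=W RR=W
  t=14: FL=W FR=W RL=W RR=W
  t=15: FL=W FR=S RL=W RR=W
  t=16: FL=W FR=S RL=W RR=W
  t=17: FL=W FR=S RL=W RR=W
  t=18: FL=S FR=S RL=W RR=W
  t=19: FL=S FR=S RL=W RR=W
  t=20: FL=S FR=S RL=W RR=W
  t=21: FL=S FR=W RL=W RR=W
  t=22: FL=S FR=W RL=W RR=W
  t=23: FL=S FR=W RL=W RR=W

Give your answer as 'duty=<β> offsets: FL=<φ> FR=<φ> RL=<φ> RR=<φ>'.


duty=6 offsets: FL=6 FR=9 RL=19 RR=21

duty β = stance ticks per leg = 6
FL: stance ticks = 6; W→S at t=18 → φ=6
FR: stance ticks = 6; W→S at t=15 → φ=9
RL: stance ticks = 6; W→S at t=5 → φ=19
RR: stance ticks = 6; W→S at t=3 → φ=21


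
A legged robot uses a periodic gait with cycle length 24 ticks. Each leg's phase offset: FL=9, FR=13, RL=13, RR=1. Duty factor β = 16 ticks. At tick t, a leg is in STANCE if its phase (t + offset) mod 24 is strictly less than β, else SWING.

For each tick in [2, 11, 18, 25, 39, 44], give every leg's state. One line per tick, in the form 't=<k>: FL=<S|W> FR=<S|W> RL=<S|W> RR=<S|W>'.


t=2: phase=(11,15,15,3) vs β=16 → FL=S FR=S RL=S RR=S
t=11: phase=(20,0,0,12) vs β=16 → FL=W FR=S RL=S RR=S
t=18: phase=(3,7,7,19) vs β=16 → FL=S FR=S RL=S RR=W
t=25: phase=(10,14,14,2) vs β=16 → FL=S FR=S RL=S RR=S
t=39: phase=(0,4,4,16) vs β=16 → FL=S FR=S RL=S RR=W
t=44: phase=(5,9,9,21) vs β=16 → FL=S FR=S RL=S RR=W

t=2: FL=S FR=S RL=S RR=S
t=11: FL=W FR=S RL=S RR=S
t=18: FL=S FR=S RL=S RR=W
t=25: FL=S FR=S RL=S RR=S
t=39: FL=S FR=S RL=S RR=W
t=44: FL=S FR=S RL=S RR=W


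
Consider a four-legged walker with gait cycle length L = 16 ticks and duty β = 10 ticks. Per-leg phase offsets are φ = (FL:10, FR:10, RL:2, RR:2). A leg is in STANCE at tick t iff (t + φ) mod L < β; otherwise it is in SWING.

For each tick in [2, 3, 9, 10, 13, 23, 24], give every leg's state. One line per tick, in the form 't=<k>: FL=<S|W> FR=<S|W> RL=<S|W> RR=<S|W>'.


t=2: FL=W FR=W RL=S RR=S
t=3: FL=W FR=W RL=S RR=S
t=9: FL=S FR=S RL=W RR=W
t=10: FL=S FR=S RL=W RR=W
t=13: FL=S FR=S RL=W RR=W
t=23: FL=S FR=S RL=S RR=S
t=24: FL=S FR=S RL=W RR=W

t=2: phase=(12,12,4,4) vs β=10 → FL=W FR=W RL=S RR=S
t=3: phase=(13,13,5,5) vs β=10 → FL=W FR=W RL=S RR=S
t=9: phase=(3,3,11,11) vs β=10 → FL=S FR=S RL=W RR=W
t=10: phase=(4,4,12,12) vs β=10 → FL=S FR=S RL=W RR=W
t=13: phase=(7,7,15,15) vs β=10 → FL=S FR=S RL=W RR=W
t=23: phase=(1,1,9,9) vs β=10 → FL=S FR=S RL=S RR=S
t=24: phase=(2,2,10,10) vs β=10 → FL=S FR=S RL=W RR=W


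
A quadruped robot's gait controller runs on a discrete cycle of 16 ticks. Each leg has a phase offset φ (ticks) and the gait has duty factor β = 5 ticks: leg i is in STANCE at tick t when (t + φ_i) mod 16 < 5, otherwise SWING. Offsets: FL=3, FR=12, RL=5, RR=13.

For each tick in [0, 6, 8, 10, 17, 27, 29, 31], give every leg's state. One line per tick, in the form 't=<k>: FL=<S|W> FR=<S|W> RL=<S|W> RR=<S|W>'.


t=0: FL=S FR=W RL=W RR=W
t=6: FL=W FR=S RL=W RR=S
t=8: FL=W FR=S RL=W RR=W
t=10: FL=W FR=W RL=W RR=W
t=17: FL=S FR=W RL=W RR=W
t=27: FL=W FR=W RL=S RR=W
t=29: FL=S FR=W RL=S RR=W
t=31: FL=S FR=W RL=S RR=W

t=0: phase=(3,12,5,13) vs β=5 → FL=S FR=W RL=W RR=W
t=6: phase=(9,2,11,3) vs β=5 → FL=W FR=S RL=W RR=S
t=8: phase=(11,4,13,5) vs β=5 → FL=W FR=S RL=W RR=W
t=10: phase=(13,6,15,7) vs β=5 → FL=W FR=W RL=W RR=W
t=17: phase=(4,13,6,14) vs β=5 → FL=S FR=W RL=W RR=W
t=27: phase=(14,7,0,8) vs β=5 → FL=W FR=W RL=S RR=W
t=29: phase=(0,9,2,10) vs β=5 → FL=S FR=W RL=S RR=W
t=31: phase=(2,11,4,12) vs β=5 → FL=S FR=W RL=S RR=W


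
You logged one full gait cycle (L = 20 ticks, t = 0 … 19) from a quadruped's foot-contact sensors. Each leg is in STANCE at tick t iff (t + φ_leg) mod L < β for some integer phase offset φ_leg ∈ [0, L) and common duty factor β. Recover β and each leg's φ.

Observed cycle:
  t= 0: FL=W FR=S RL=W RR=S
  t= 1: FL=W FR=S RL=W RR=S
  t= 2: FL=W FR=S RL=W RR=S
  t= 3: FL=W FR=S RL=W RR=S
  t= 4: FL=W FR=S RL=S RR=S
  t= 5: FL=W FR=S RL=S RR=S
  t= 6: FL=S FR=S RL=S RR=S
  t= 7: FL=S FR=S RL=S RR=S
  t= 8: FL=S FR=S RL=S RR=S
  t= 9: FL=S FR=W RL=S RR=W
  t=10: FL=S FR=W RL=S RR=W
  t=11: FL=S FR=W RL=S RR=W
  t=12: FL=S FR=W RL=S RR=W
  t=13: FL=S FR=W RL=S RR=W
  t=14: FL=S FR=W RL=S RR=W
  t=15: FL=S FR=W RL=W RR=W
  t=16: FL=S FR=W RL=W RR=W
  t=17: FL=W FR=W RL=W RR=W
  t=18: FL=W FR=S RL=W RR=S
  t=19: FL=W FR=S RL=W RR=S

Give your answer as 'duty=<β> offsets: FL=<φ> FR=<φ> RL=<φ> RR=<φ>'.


duty=11 offsets: FL=14 FR=2 RL=16 RR=2

duty β = stance ticks per leg = 11
FL: stance ticks = 11; W→S at t=6 → φ=14
FR: stance ticks = 11; W→S at t=18 → φ=2
RL: stance ticks = 11; W→S at t=4 → φ=16
RR: stance ticks = 11; W→S at t=18 → φ=2


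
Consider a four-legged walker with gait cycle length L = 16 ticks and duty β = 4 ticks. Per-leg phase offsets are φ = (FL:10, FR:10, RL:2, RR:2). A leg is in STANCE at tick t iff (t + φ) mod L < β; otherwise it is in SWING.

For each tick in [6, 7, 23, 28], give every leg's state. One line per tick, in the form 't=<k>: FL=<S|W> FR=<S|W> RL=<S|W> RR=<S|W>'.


t=6: FL=S FR=S RL=W RR=W
t=7: FL=S FR=S RL=W RR=W
t=23: FL=S FR=S RL=W RR=W
t=28: FL=W FR=W RL=W RR=W

t=6: phase=(0,0,8,8) vs β=4 → FL=S FR=S RL=W RR=W
t=7: phase=(1,1,9,9) vs β=4 → FL=S FR=S RL=W RR=W
t=23: phase=(1,1,9,9) vs β=4 → FL=S FR=S RL=W RR=W
t=28: phase=(6,6,14,14) vs β=4 → FL=W FR=W RL=W RR=W


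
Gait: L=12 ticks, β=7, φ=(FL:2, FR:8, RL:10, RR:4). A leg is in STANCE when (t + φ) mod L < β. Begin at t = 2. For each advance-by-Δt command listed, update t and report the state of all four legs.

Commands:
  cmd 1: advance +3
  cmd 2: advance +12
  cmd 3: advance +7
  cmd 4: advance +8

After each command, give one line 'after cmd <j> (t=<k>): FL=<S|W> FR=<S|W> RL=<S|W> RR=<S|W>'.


start t=2: FL=S FR=W RL=S RR=S
cmd 1: advance +3 → t=5, phase=(7,1,3,9) → FL=W FR=S RL=S RR=W
cmd 2: advance +12 → t=17, phase=(7,1,3,9) → FL=W FR=S RL=S RR=W
cmd 3: advance +7 → t=24, phase=(2,8,10,4) → FL=S FR=W RL=W RR=S
cmd 4: advance +8 → t=32, phase=(10,4,6,0) → FL=W FR=S RL=S RR=S

after cmd 1 (t=5): FL=W FR=S RL=S RR=W
after cmd 2 (t=17): FL=W FR=S RL=S RR=W
after cmd 3 (t=24): FL=S FR=W RL=W RR=S
after cmd 4 (t=32): FL=W FR=S RL=S RR=S


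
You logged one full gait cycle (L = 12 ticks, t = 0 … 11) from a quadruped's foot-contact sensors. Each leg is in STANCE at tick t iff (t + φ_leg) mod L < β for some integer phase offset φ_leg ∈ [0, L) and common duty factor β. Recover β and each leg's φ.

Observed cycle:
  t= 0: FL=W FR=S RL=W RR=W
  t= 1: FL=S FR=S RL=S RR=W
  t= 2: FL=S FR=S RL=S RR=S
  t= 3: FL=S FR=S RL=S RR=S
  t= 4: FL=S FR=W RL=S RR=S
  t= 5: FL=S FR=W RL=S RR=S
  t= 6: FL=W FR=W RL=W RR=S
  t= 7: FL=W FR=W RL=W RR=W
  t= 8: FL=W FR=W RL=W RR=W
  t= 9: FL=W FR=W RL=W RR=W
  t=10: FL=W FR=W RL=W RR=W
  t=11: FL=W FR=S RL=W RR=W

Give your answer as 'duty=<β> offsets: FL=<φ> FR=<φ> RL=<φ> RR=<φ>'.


duty β = stance ticks per leg = 5
FL: stance ticks = 5; W→S at t=1 → φ=11
FR: stance ticks = 5; W→S at t=11 → φ=1
RL: stance ticks = 5; W→S at t=1 → φ=11
RR: stance ticks = 5; W→S at t=2 → φ=10

duty=5 offsets: FL=11 FR=1 RL=11 RR=10


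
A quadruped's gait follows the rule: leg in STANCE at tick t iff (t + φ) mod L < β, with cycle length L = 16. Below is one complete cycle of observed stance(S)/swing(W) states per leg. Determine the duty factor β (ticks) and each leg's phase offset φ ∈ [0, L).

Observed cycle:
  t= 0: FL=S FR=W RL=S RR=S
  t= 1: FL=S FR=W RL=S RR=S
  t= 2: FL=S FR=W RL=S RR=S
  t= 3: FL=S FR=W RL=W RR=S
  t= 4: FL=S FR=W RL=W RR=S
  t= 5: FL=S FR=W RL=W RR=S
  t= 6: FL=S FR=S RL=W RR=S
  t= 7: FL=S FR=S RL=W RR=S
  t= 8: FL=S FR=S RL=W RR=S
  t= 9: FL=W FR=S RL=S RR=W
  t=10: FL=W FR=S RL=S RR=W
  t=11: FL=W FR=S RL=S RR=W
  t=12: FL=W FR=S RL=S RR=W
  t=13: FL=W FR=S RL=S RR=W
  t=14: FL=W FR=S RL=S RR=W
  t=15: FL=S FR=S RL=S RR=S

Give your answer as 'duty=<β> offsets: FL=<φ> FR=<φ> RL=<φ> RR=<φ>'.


duty=10 offsets: FL=1 FR=10 RL=7 RR=1

duty β = stance ticks per leg = 10
FL: stance ticks = 10; W→S at t=15 → φ=1
FR: stance ticks = 10; W→S at t=6 → φ=10
RL: stance ticks = 10; W→S at t=9 → φ=7
RR: stance ticks = 10; W→S at t=15 → φ=1


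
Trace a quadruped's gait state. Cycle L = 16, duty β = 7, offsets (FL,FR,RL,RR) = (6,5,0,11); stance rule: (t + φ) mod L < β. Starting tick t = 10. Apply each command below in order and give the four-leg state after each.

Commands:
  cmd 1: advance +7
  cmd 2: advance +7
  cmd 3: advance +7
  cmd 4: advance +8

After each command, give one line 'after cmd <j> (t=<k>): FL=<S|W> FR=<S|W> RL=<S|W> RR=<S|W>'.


after cmd 1 (t=17): FL=W FR=S RL=S RR=W
after cmd 2 (t=24): FL=W FR=W RL=W RR=S
after cmd 3 (t=31): FL=S FR=S RL=W RR=W
after cmd 4 (t=39): FL=W FR=W RL=W RR=S

start t=10: FL=S FR=W RL=W RR=S
cmd 1: advance +7 → t=17, phase=(7,6,1,12) → FL=W FR=S RL=S RR=W
cmd 2: advance +7 → t=24, phase=(14,13,8,3) → FL=W FR=W RL=W RR=S
cmd 3: advance +7 → t=31, phase=(5,4,15,10) → FL=S FR=S RL=W RR=W
cmd 4: advance +8 → t=39, phase=(13,12,7,2) → FL=W FR=W RL=W RR=S


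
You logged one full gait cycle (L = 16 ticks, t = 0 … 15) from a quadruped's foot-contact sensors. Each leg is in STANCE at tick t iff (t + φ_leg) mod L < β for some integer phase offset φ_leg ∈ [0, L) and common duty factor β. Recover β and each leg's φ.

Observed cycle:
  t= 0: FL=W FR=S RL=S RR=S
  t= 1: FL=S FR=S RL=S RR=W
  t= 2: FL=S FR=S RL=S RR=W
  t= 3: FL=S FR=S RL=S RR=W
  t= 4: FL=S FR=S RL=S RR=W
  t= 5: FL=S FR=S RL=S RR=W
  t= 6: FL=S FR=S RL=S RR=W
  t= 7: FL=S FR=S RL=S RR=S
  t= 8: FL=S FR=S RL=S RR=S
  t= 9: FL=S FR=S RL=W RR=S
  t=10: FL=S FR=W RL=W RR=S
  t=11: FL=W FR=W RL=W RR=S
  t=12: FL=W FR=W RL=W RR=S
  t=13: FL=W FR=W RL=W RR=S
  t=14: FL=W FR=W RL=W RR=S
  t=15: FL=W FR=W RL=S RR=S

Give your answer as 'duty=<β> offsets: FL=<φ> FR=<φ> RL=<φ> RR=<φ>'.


duty=10 offsets: FL=15 FR=0 RL=1 RR=9

duty β = stance ticks per leg = 10
FL: stance ticks = 10; W→S at t=1 → φ=15
FR: stance ticks = 10; W→S at t=0 → φ=0
RL: stance ticks = 10; W→S at t=15 → φ=1
RR: stance ticks = 10; W→S at t=7 → φ=9


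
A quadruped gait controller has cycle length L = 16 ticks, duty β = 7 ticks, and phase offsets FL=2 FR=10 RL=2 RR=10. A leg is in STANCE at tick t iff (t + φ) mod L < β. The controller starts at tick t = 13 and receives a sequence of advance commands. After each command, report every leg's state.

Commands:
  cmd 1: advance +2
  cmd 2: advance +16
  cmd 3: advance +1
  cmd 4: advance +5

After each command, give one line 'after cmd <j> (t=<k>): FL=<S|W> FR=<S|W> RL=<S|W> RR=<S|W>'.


start t=13: FL=W FR=W RL=W RR=W
cmd 1: advance +2 → t=15, phase=(1,9,1,9) → FL=S FR=W RL=S RR=W
cmd 2: advance +16 → t=31, phase=(1,9,1,9) → FL=S FR=W RL=S RR=W
cmd 3: advance +1 → t=32, phase=(2,10,2,10) → FL=S FR=W RL=S RR=W
cmd 4: advance +5 → t=37, phase=(7,15,7,15) → FL=W FR=W RL=W RR=W

after cmd 1 (t=15): FL=S FR=W RL=S RR=W
after cmd 2 (t=31): FL=S FR=W RL=S RR=W
after cmd 3 (t=32): FL=S FR=W RL=S RR=W
after cmd 4 (t=37): FL=W FR=W RL=W RR=W


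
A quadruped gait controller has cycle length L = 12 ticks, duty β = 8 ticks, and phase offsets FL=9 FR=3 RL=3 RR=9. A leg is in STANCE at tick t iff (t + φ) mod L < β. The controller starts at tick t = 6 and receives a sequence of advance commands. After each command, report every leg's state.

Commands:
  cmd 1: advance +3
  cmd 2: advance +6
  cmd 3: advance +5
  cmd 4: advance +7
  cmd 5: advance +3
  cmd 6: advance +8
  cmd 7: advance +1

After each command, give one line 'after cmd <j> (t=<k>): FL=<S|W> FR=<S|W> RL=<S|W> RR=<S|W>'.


after cmd 1 (t=9): FL=S FR=S RL=S RR=S
after cmd 2 (t=15): FL=S FR=S RL=S RR=S
after cmd 3 (t=20): FL=S FR=W RL=W RR=S
after cmd 4 (t=27): FL=S FR=S RL=S RR=S
after cmd 5 (t=30): FL=S FR=W RL=W RR=S
after cmd 6 (t=38): FL=W FR=S RL=S RR=W
after cmd 7 (t=39): FL=S FR=S RL=S RR=S

start t=6: FL=S FR=W RL=W RR=S
cmd 1: advance +3 → t=9, phase=(6,0,0,6) → FL=S FR=S RL=S RR=S
cmd 2: advance +6 → t=15, phase=(0,6,6,0) → FL=S FR=S RL=S RR=S
cmd 3: advance +5 → t=20, phase=(5,11,11,5) → FL=S FR=W RL=W RR=S
cmd 4: advance +7 → t=27, phase=(0,6,6,0) → FL=S FR=S RL=S RR=S
cmd 5: advance +3 → t=30, phase=(3,9,9,3) → FL=S FR=W RL=W RR=S
cmd 6: advance +8 → t=38, phase=(11,5,5,11) → FL=W FR=S RL=S RR=W
cmd 7: advance +1 → t=39, phase=(0,6,6,0) → FL=S FR=S RL=S RR=S


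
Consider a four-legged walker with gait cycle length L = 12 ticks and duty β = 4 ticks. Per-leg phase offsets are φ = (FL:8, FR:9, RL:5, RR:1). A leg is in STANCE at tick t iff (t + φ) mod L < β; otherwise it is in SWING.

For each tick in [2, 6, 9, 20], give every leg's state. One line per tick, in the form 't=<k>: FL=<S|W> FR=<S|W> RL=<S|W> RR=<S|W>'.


t=2: phase=(10,11,7,3) vs β=4 → FL=W FR=W RL=W RR=S
t=6: phase=(2,3,11,7) vs β=4 → FL=S FR=S RL=W RR=W
t=9: phase=(5,6,2,10) vs β=4 → FL=W FR=W RL=S RR=W
t=20: phase=(4,5,1,9) vs β=4 → FL=W FR=W RL=S RR=W

t=2: FL=W FR=W RL=W RR=S
t=6: FL=S FR=S RL=W RR=W
t=9: FL=W FR=W RL=S RR=W
t=20: FL=W FR=W RL=S RR=W


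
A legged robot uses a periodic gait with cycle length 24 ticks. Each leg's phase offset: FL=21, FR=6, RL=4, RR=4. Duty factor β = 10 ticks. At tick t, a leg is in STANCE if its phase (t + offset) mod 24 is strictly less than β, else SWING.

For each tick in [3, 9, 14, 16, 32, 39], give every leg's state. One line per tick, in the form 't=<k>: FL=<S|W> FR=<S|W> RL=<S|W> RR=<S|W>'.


t=3: phase=(0,9,7,7) vs β=10 → FL=S FR=S RL=S RR=S
t=9: phase=(6,15,13,13) vs β=10 → FL=S FR=W RL=W RR=W
t=14: phase=(11,20,18,18) vs β=10 → FL=W FR=W RL=W RR=W
t=16: phase=(13,22,20,20) vs β=10 → FL=W FR=W RL=W RR=W
t=32: phase=(5,14,12,12) vs β=10 → FL=S FR=W RL=W RR=W
t=39: phase=(12,21,19,19) vs β=10 → FL=W FR=W RL=W RR=W

t=3: FL=S FR=S RL=S RR=S
t=9: FL=S FR=W RL=W RR=W
t=14: FL=W FR=W RL=W RR=W
t=16: FL=W FR=W RL=W RR=W
t=32: FL=S FR=W RL=W RR=W
t=39: FL=W FR=W RL=W RR=W


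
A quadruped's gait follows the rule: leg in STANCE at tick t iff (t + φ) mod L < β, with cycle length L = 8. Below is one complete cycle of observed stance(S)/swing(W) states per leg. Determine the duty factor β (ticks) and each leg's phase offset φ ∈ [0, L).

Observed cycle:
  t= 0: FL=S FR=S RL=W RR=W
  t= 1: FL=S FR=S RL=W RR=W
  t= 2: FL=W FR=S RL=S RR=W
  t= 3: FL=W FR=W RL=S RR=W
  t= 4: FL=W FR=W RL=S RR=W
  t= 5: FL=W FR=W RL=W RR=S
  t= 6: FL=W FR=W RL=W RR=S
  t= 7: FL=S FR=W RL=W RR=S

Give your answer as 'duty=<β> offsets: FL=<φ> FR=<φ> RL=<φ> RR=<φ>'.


duty=3 offsets: FL=1 FR=0 RL=6 RR=3

duty β = stance ticks per leg = 3
FL: stance ticks = 3; W→S at t=7 → φ=1
FR: stance ticks = 3; W→S at t=0 → φ=0
RL: stance ticks = 3; W→S at t=2 → φ=6
RR: stance ticks = 3; W→S at t=5 → φ=3


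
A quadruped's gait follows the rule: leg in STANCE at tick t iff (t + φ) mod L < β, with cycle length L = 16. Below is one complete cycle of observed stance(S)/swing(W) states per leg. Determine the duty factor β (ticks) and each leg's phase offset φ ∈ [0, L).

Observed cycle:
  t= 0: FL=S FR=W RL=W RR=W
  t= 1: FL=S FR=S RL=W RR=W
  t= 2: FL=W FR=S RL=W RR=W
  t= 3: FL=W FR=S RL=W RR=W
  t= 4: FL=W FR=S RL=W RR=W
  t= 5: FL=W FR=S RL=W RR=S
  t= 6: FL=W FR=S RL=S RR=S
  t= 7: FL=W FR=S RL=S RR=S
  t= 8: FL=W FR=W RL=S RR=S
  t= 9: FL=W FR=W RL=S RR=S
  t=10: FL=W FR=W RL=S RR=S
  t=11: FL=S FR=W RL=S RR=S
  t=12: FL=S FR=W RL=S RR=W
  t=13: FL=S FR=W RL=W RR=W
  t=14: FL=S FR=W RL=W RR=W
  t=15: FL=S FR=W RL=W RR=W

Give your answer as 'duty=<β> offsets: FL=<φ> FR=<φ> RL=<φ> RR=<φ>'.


duty=7 offsets: FL=5 FR=15 RL=10 RR=11

duty β = stance ticks per leg = 7
FL: stance ticks = 7; W→S at t=11 → φ=5
FR: stance ticks = 7; W→S at t=1 → φ=15
RL: stance ticks = 7; W→S at t=6 → φ=10
RR: stance ticks = 7; W→S at t=5 → φ=11


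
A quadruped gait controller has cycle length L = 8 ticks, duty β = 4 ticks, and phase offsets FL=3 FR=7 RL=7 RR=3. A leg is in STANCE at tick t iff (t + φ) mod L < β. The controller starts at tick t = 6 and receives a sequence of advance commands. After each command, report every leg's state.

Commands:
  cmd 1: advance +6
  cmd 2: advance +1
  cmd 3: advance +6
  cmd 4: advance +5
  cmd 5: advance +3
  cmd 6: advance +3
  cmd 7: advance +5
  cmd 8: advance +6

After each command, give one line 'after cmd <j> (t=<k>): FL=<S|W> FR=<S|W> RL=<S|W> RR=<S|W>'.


start t=6: FL=S FR=W RL=W RR=S
cmd 1: advance +6 → t=12, phase=(7,3,3,7) → FL=W FR=S RL=S RR=W
cmd 2: advance +1 → t=13, phase=(0,4,4,0) → FL=S FR=W RL=W RR=S
cmd 3: advance +6 → t=19, phase=(6,2,2,6) → FL=W FR=S RL=S RR=W
cmd 4: advance +5 → t=24, phase=(3,7,7,3) → FL=S FR=W RL=W RR=S
cmd 5: advance +3 → t=27, phase=(6,2,2,6) → FL=W FR=S RL=S RR=W
cmd 6: advance +3 → t=30, phase=(1,5,5,1) → FL=S FR=W RL=W RR=S
cmd 7: advance +5 → t=35, phase=(6,2,2,6) → FL=W FR=S RL=S RR=W
cmd 8: advance +6 → t=41, phase=(4,0,0,4) → FL=W FR=S RL=S RR=W

after cmd 1 (t=12): FL=W FR=S RL=S RR=W
after cmd 2 (t=13): FL=S FR=W RL=W RR=S
after cmd 3 (t=19): FL=W FR=S RL=S RR=W
after cmd 4 (t=24): FL=S FR=W RL=W RR=S
after cmd 5 (t=27): FL=W FR=S RL=S RR=W
after cmd 6 (t=30): FL=S FR=W RL=W RR=S
after cmd 7 (t=35): FL=W FR=S RL=S RR=W
after cmd 8 (t=41): FL=W FR=S RL=S RR=W


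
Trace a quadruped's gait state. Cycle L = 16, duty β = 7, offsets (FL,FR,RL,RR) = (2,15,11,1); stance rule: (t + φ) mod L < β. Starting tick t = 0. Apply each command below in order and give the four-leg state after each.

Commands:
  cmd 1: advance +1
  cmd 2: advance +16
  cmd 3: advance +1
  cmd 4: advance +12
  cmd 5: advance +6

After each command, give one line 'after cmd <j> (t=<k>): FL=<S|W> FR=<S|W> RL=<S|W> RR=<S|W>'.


after cmd 1 (t=1): FL=S FR=S RL=W RR=S
after cmd 2 (t=17): FL=S FR=S RL=W RR=S
after cmd 3 (t=18): FL=S FR=S RL=W RR=S
after cmd 4 (t=30): FL=S FR=W RL=W RR=W
after cmd 5 (t=36): FL=S FR=S RL=W RR=S

start t=0: FL=S FR=W RL=W RR=S
cmd 1: advance +1 → t=1, phase=(3,0,12,2) → FL=S FR=S RL=W RR=S
cmd 2: advance +16 → t=17, phase=(3,0,12,2) → FL=S FR=S RL=W RR=S
cmd 3: advance +1 → t=18, phase=(4,1,13,3) → FL=S FR=S RL=W RR=S
cmd 4: advance +12 → t=30, phase=(0,13,9,15) → FL=S FR=W RL=W RR=W
cmd 5: advance +6 → t=36, phase=(6,3,15,5) → FL=S FR=S RL=W RR=S


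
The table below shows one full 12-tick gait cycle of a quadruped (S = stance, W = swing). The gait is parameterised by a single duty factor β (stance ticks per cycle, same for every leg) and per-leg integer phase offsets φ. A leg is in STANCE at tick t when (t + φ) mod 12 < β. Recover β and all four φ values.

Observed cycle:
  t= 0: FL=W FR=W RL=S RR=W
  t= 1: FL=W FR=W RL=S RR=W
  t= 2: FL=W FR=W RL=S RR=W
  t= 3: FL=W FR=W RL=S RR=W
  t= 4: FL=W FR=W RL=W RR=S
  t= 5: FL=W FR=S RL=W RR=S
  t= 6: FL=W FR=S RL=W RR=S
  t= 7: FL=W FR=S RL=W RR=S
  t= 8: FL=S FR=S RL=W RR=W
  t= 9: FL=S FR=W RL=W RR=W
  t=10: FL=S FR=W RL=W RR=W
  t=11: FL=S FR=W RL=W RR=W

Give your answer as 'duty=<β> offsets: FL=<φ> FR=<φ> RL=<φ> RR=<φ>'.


duty=4 offsets: FL=4 FR=7 RL=0 RR=8

duty β = stance ticks per leg = 4
FL: stance ticks = 4; W→S at t=8 → φ=4
FR: stance ticks = 4; W→S at t=5 → φ=7
RL: stance ticks = 4; W→S at t=0 → φ=0
RR: stance ticks = 4; W→S at t=4 → φ=8


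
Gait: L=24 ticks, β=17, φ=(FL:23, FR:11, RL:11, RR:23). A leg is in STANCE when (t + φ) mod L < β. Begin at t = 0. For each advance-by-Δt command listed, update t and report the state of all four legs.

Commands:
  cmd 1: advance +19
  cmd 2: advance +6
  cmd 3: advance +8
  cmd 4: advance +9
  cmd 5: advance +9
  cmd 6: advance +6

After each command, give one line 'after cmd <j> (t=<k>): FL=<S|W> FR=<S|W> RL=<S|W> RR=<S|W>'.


after cmd 1 (t=19): FL=W FR=S RL=S RR=W
after cmd 2 (t=25): FL=S FR=S RL=S RR=S
after cmd 3 (t=33): FL=S FR=W RL=W RR=S
after cmd 4 (t=42): FL=W FR=S RL=S RR=W
after cmd 5 (t=51): FL=S FR=S RL=S RR=S
after cmd 6 (t=57): FL=S FR=W RL=W RR=S

start t=0: FL=W FR=S RL=S RR=W
cmd 1: advance +19 → t=19, phase=(18,6,6,18) → FL=W FR=S RL=S RR=W
cmd 2: advance +6 → t=25, phase=(0,12,12,0) → FL=S FR=S RL=S RR=S
cmd 3: advance +8 → t=33, phase=(8,20,20,8) → FL=S FR=W RL=W RR=S
cmd 4: advance +9 → t=42, phase=(17,5,5,17) → FL=W FR=S RL=S RR=W
cmd 5: advance +9 → t=51, phase=(2,14,14,2) → FL=S FR=S RL=S RR=S
cmd 6: advance +6 → t=57, phase=(8,20,20,8) → FL=S FR=W RL=W RR=S


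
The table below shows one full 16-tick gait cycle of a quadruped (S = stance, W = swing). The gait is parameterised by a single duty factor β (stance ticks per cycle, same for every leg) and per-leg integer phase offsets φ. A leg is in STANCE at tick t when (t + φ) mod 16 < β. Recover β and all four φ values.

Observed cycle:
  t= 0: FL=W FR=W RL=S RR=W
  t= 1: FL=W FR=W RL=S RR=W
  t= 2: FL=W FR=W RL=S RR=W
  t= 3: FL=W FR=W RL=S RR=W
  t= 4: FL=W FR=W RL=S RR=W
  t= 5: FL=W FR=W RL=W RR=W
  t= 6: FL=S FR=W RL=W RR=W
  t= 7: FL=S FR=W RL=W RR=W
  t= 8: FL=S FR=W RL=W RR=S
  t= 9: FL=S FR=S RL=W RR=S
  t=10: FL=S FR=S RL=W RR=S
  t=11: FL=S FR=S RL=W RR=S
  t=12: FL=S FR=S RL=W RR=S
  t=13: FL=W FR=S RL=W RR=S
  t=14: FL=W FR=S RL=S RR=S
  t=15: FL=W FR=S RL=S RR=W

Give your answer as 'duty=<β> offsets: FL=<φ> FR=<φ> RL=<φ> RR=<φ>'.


duty=7 offsets: FL=10 FR=7 RL=2 RR=8

duty β = stance ticks per leg = 7
FL: stance ticks = 7; W→S at t=6 → φ=10
FR: stance ticks = 7; W→S at t=9 → φ=7
RL: stance ticks = 7; W→S at t=14 → φ=2
RR: stance ticks = 7; W→S at t=8 → φ=8


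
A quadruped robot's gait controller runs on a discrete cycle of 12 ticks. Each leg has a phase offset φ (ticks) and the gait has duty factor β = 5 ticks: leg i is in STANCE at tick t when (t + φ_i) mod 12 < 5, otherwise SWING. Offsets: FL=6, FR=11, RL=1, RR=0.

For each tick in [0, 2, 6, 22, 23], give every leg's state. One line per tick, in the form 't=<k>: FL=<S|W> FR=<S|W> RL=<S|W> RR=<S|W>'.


t=0: phase=(6,11,1,0) vs β=5 → FL=W FR=W RL=S RR=S
t=2: phase=(8,1,3,2) vs β=5 → FL=W FR=S RL=S RR=S
t=6: phase=(0,5,7,6) vs β=5 → FL=S FR=W RL=W RR=W
t=22: phase=(4,9,11,10) vs β=5 → FL=S FR=W RL=W RR=W
t=23: phase=(5,10,0,11) vs β=5 → FL=W FR=W RL=S RR=W

t=0: FL=W FR=W RL=S RR=S
t=2: FL=W FR=S RL=S RR=S
t=6: FL=S FR=W RL=W RR=W
t=22: FL=S FR=W RL=W RR=W
t=23: FL=W FR=W RL=S RR=W


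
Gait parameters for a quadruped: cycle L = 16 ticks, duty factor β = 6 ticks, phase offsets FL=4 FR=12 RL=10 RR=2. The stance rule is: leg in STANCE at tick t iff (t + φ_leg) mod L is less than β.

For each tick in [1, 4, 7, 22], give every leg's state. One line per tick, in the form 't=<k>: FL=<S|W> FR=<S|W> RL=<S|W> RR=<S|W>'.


t=1: phase=(5,13,11,3) vs β=6 → FL=S FR=W RL=W RR=S
t=4: phase=(8,0,14,6) vs β=6 → FL=W FR=S RL=W RR=W
t=7: phase=(11,3,1,9) vs β=6 → FL=W FR=S RL=S RR=W
t=22: phase=(10,2,0,8) vs β=6 → FL=W FR=S RL=S RR=W

t=1: FL=S FR=W RL=W RR=S
t=4: FL=W FR=S RL=W RR=W
t=7: FL=W FR=S RL=S RR=W
t=22: FL=W FR=S RL=S RR=W


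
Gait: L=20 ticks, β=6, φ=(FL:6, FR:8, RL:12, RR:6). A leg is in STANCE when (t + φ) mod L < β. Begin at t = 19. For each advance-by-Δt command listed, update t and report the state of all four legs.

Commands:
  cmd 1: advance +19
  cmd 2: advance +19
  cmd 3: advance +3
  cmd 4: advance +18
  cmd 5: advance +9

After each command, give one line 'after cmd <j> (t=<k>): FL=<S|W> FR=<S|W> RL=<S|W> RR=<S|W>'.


start t=19: FL=S FR=W RL=W RR=S
cmd 1: advance +19 → t=38, phase=(4,6,10,4) → FL=S FR=W RL=W RR=S
cmd 2: advance +19 → t=57, phase=(3,5,9,3) → FL=S FR=S RL=W RR=S
cmd 3: advance +3 → t=60, phase=(6,8,12,6) → FL=W FR=W RL=W RR=W
cmd 4: advance +18 → t=78, phase=(4,6,10,4) → FL=S FR=W RL=W RR=S
cmd 5: advance +9 → t=87, phase=(13,15,19,13) → FL=W FR=W RL=W RR=W

after cmd 1 (t=38): FL=S FR=W RL=W RR=S
after cmd 2 (t=57): FL=S FR=S RL=W RR=S
after cmd 3 (t=60): FL=W FR=W RL=W RR=W
after cmd 4 (t=78): FL=S FR=W RL=W RR=S
after cmd 5 (t=87): FL=W FR=W RL=W RR=W


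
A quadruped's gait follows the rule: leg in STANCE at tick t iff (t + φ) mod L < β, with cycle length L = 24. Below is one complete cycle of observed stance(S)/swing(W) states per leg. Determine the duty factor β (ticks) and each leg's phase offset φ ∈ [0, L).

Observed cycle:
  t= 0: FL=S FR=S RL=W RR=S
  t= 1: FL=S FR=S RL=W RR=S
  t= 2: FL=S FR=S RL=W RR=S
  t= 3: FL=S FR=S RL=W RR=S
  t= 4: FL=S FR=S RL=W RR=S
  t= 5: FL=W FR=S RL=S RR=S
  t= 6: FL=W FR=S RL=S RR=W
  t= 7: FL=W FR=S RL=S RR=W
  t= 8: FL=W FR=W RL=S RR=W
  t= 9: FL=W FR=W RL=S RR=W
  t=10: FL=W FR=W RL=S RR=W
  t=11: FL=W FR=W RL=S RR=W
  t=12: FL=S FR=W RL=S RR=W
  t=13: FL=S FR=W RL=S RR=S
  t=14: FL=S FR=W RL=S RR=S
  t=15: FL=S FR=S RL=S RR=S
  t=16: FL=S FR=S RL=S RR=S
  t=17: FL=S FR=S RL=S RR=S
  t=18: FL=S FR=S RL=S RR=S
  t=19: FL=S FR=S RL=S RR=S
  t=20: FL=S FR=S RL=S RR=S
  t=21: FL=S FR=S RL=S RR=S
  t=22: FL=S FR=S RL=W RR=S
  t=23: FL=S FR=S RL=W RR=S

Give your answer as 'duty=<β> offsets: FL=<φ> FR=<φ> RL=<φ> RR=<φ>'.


duty β = stance ticks per leg = 17
FL: stance ticks = 17; W→S at t=12 → φ=12
FR: stance ticks = 17; W→S at t=15 → φ=9
RL: stance ticks = 17; W→S at t=5 → φ=19
RR: stance ticks = 17; W→S at t=13 → φ=11

duty=17 offsets: FL=12 FR=9 RL=19 RR=11


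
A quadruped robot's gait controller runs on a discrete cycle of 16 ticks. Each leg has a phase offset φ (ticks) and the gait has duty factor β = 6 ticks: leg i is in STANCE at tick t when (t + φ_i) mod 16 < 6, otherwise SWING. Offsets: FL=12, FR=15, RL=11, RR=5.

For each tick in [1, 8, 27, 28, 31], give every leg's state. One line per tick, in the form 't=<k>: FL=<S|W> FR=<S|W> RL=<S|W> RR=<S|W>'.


t=1: FL=W FR=S RL=W RR=W
t=8: FL=S FR=W RL=S RR=W
t=27: FL=W FR=W RL=W RR=S
t=28: FL=W FR=W RL=W RR=S
t=31: FL=W FR=W RL=W RR=S

t=1: phase=(13,0,12,6) vs β=6 → FL=W FR=S RL=W RR=W
t=8: phase=(4,7,3,13) vs β=6 → FL=S FR=W RL=S RR=W
t=27: phase=(7,10,6,0) vs β=6 → FL=W FR=W RL=W RR=S
t=28: phase=(8,11,7,1) vs β=6 → FL=W FR=W RL=W RR=S
t=31: phase=(11,14,10,4) vs β=6 → FL=W FR=W RL=W RR=S


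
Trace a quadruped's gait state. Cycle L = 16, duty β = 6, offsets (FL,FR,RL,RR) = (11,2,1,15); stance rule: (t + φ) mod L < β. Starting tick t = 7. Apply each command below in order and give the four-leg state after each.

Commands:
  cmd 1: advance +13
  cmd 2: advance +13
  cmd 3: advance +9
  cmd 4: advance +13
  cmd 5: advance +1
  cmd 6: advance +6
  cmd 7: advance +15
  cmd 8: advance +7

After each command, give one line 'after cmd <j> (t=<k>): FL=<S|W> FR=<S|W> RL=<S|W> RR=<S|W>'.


start t=7: FL=S FR=W RL=W RR=W
cmd 1: advance +13 → t=20, phase=(15,6,5,3) → FL=W FR=W RL=S RR=S
cmd 2: advance +13 → t=33, phase=(12,3,2,0) → FL=W FR=S RL=S RR=S
cmd 3: advance +9 → t=42, phase=(5,12,11,9) → FL=S FR=W RL=W RR=W
cmd 4: advance +13 → t=55, phase=(2,9,8,6) → FL=S FR=W RL=W RR=W
cmd 5: advance +1 → t=56, phase=(3,10,9,7) → FL=S FR=W RL=W RR=W
cmd 6: advance +6 → t=62, phase=(9,0,15,13) → FL=W FR=S RL=W RR=W
cmd 7: advance +15 → t=77, phase=(8,15,14,12) → FL=W FR=W RL=W RR=W
cmd 8: advance +7 → t=84, phase=(15,6,5,3) → FL=W FR=W RL=S RR=S

after cmd 1 (t=20): FL=W FR=W RL=S RR=S
after cmd 2 (t=33): FL=W FR=S RL=S RR=S
after cmd 3 (t=42): FL=S FR=W RL=W RR=W
after cmd 4 (t=55): FL=S FR=W RL=W RR=W
after cmd 5 (t=56): FL=S FR=W RL=W RR=W
after cmd 6 (t=62): FL=W FR=S RL=W RR=W
after cmd 7 (t=77): FL=W FR=W RL=W RR=W
after cmd 8 (t=84): FL=W FR=W RL=S RR=S


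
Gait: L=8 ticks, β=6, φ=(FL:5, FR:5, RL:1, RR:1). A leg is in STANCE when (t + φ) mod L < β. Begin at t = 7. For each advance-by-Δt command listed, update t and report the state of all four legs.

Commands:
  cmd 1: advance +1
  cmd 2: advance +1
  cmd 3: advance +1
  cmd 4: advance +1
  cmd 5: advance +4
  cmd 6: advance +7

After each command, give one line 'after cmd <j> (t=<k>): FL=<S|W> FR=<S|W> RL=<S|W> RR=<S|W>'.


after cmd 1 (t=8): FL=S FR=S RL=S RR=S
after cmd 2 (t=9): FL=W FR=W RL=S RR=S
after cmd 3 (t=10): FL=W FR=W RL=S RR=S
after cmd 4 (t=11): FL=S FR=S RL=S RR=S
after cmd 5 (t=15): FL=S FR=S RL=S RR=S
after cmd 6 (t=22): FL=S FR=S RL=W RR=W

start t=7: FL=S FR=S RL=S RR=S
cmd 1: advance +1 → t=8, phase=(5,5,1,1) → FL=S FR=S RL=S RR=S
cmd 2: advance +1 → t=9, phase=(6,6,2,2) → FL=W FR=W RL=S RR=S
cmd 3: advance +1 → t=10, phase=(7,7,3,3) → FL=W FR=W RL=S RR=S
cmd 4: advance +1 → t=11, phase=(0,0,4,4) → FL=S FR=S RL=S RR=S
cmd 5: advance +4 → t=15, phase=(4,4,0,0) → FL=S FR=S RL=S RR=S
cmd 6: advance +7 → t=22, phase=(3,3,7,7) → FL=S FR=S RL=W RR=W


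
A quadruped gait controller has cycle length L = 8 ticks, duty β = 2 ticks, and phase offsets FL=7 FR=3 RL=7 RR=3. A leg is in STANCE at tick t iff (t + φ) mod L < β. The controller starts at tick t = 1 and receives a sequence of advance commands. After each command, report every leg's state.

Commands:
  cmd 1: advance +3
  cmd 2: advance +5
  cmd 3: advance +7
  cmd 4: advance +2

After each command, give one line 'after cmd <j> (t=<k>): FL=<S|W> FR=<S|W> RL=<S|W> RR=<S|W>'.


after cmd 1 (t=4): FL=W FR=W RL=W RR=W
after cmd 2 (t=9): FL=S FR=W RL=S RR=W
after cmd 3 (t=16): FL=W FR=W RL=W RR=W
after cmd 4 (t=18): FL=S FR=W RL=S RR=W

start t=1: FL=S FR=W RL=S RR=W
cmd 1: advance +3 → t=4, phase=(3,7,3,7) → FL=W FR=W RL=W RR=W
cmd 2: advance +5 → t=9, phase=(0,4,0,4) → FL=S FR=W RL=S RR=W
cmd 3: advance +7 → t=16, phase=(7,3,7,3) → FL=W FR=W RL=W RR=W
cmd 4: advance +2 → t=18, phase=(1,5,1,5) → FL=S FR=W RL=S RR=W


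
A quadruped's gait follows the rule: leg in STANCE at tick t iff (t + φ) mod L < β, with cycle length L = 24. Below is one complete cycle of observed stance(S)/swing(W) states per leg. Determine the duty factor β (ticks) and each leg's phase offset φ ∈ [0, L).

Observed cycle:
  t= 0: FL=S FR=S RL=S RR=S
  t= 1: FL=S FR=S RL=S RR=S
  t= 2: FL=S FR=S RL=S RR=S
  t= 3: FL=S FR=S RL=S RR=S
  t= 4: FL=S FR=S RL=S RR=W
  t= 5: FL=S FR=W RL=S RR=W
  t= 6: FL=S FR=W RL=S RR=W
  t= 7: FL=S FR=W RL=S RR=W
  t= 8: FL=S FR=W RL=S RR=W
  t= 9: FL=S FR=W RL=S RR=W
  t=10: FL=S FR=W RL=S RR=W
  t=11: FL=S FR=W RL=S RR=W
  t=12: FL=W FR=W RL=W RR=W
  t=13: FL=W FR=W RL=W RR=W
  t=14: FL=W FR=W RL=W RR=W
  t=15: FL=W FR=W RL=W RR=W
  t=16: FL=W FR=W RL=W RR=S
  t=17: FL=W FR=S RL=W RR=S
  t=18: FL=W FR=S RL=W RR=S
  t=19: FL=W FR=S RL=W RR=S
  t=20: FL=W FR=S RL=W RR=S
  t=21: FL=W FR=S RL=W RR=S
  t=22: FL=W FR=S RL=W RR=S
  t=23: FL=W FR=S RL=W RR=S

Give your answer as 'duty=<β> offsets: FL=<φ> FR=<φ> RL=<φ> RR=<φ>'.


duty=12 offsets: FL=0 FR=7 RL=0 RR=8

duty β = stance ticks per leg = 12
FL: stance ticks = 12; W→S at t=0 → φ=0
FR: stance ticks = 12; W→S at t=17 → φ=7
RL: stance ticks = 12; W→S at t=0 → φ=0
RR: stance ticks = 12; W→S at t=16 → φ=8


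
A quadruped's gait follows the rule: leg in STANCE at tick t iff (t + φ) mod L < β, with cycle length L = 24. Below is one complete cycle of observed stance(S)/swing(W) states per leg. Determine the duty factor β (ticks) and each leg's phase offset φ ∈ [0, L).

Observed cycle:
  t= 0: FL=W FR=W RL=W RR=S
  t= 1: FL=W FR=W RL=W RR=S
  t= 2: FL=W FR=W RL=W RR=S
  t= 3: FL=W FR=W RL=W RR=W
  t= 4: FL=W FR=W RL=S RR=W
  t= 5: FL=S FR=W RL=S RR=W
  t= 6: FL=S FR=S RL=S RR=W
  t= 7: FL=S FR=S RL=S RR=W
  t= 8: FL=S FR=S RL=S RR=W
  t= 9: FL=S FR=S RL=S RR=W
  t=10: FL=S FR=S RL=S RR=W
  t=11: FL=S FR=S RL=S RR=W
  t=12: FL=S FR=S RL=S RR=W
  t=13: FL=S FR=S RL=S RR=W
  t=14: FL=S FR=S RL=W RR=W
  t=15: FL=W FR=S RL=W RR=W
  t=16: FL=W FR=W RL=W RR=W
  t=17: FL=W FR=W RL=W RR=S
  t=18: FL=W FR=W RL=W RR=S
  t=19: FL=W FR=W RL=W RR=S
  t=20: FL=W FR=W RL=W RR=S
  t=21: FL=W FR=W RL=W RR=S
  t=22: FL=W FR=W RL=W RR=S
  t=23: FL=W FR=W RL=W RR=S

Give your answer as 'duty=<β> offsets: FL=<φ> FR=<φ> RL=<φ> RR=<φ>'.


duty=10 offsets: FL=19 FR=18 RL=20 RR=7

duty β = stance ticks per leg = 10
FL: stance ticks = 10; W→S at t=5 → φ=19
FR: stance ticks = 10; W→S at t=6 → φ=18
RL: stance ticks = 10; W→S at t=4 → φ=20
RR: stance ticks = 10; W→S at t=17 → φ=7


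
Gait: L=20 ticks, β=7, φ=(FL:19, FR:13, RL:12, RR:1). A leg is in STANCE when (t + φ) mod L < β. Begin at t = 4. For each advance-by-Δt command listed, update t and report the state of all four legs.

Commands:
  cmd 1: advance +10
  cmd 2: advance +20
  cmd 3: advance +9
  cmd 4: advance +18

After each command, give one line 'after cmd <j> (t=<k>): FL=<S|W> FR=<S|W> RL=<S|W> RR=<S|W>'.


after cmd 1 (t=14): FL=W FR=W RL=S RR=W
after cmd 2 (t=34): FL=W FR=W RL=S RR=W
after cmd 3 (t=43): FL=S FR=W RL=W RR=S
after cmd 4 (t=61): FL=S FR=W RL=W RR=S

start t=4: FL=S FR=W RL=W RR=S
cmd 1: advance +10 → t=14, phase=(13,7,6,15) → FL=W FR=W RL=S RR=W
cmd 2: advance +20 → t=34, phase=(13,7,6,15) → FL=W FR=W RL=S RR=W
cmd 3: advance +9 → t=43, phase=(2,16,15,4) → FL=S FR=W RL=W RR=S
cmd 4: advance +18 → t=61, phase=(0,14,13,2) → FL=S FR=W RL=W RR=S


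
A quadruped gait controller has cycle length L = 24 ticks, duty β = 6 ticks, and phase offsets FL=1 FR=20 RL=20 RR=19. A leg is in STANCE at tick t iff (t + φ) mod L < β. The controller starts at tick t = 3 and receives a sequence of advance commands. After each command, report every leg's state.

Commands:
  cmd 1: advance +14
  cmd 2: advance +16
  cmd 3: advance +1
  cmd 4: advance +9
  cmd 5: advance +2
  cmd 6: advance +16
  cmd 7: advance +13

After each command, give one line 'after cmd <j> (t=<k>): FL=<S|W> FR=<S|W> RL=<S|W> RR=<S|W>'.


after cmd 1 (t=17): FL=W FR=W RL=W RR=W
after cmd 2 (t=33): FL=W FR=S RL=S RR=S
after cmd 3 (t=34): FL=W FR=W RL=W RR=S
after cmd 4 (t=43): FL=W FR=W RL=W RR=W
after cmd 5 (t=45): FL=W FR=W RL=W RR=W
after cmd 6 (t=61): FL=W FR=W RL=W RR=W
after cmd 7 (t=74): FL=S FR=W RL=W RR=W

start t=3: FL=S FR=W RL=W RR=W
cmd 1: advance +14 → t=17, phase=(18,13,13,12) → FL=W FR=W RL=W RR=W
cmd 2: advance +16 → t=33, phase=(10,5,5,4) → FL=W FR=S RL=S RR=S
cmd 3: advance +1 → t=34, phase=(11,6,6,5) → FL=W FR=W RL=W RR=S
cmd 4: advance +9 → t=43, phase=(20,15,15,14) → FL=W FR=W RL=W RR=W
cmd 5: advance +2 → t=45, phase=(22,17,17,16) → FL=W FR=W RL=W RR=W
cmd 6: advance +16 → t=61, phase=(14,9,9,8) → FL=W FR=W RL=W RR=W
cmd 7: advance +13 → t=74, phase=(3,22,22,21) → FL=S FR=W RL=W RR=W
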